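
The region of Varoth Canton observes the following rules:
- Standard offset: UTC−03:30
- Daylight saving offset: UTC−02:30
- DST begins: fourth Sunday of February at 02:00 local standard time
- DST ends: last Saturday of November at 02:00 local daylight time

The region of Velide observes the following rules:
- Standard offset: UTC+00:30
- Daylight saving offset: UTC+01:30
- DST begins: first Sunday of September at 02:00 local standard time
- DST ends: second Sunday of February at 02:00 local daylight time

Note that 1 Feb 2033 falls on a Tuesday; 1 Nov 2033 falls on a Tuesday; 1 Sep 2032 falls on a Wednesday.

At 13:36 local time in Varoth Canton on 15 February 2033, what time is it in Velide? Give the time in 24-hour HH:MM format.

1 February 2033 is a Tuesday, so the first Sunday is February 6 and the fourth is February 27.
1 November 2033 is a Tuesday, so Saturdays fall on 5, 12, 19, 26; the last is November 26.
Daylight saving runs 27 February – 26 November; 15 February 2033 is outside that window, so Varoth Canton is on standard time at UTC−03:30.
13:36 Varoth Canton + 3h30m = 17:06 UTC.
1 September 2032 is a Wednesday, so the first Sunday is September 5.
1 February 2033 is a Tuesday, so the first Sunday is February 6 and the second is February 13.
At the standard offset (UTC+00:30), 17:06 UTC + 0h30m = 17:36 Velide standard time.
Daylight saving runs 5 September 2032 – 13 February 2033; the standard-time date in Velide, 15 February 2033, is outside that window, so Velide is on standard time at UTC+00:30.
17:06 UTC + 0h30m = 17:36 Velide.

17:36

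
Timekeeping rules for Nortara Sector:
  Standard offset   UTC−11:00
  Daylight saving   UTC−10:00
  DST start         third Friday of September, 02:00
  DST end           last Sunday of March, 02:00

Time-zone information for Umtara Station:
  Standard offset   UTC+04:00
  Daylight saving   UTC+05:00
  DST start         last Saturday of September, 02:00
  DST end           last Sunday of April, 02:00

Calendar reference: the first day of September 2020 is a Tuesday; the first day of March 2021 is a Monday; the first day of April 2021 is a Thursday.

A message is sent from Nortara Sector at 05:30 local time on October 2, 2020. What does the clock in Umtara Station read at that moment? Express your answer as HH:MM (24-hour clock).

1 September 2020 is a Tuesday, so the first Friday is September 4 and the third is September 18.
1 March 2021 is a Monday, so Sundays fall on 7, 14, 21, 28; the last is March 28.
October 2, 2020 lies within the daylight-saving period (18 September 2020 – 28 March 2021), so Nortara Sector is on daylight time, UTC−10:00.
05:30 Nortara Sector + 10h = 15:30 UTC.
1 September 2020 is a Tuesday, so Saturdays fall on 5, 12, 19, 26; the last is September 26.
1 April 2021 is a Thursday, so Sundays fall on 4, 11, 18, 25; the last is April 25.
At the standard offset (UTC+04:00), 15:30 UTC + 4h = 19:30 Umtara Station standard time.
The standard-time date in Umtara Station, October 2, 2020, falls between 26 September 2020 and 25 April 2021, so daylight saving is in effect and Umtara Station is at UTC+05:00.
15:30 UTC + 5h = 20:30 Umtara Station.

20:30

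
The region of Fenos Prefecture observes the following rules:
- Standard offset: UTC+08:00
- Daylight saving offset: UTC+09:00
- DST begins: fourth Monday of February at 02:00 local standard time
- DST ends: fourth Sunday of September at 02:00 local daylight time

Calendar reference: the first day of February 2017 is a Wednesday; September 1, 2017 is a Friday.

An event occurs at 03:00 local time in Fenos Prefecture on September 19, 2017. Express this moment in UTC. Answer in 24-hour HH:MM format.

18:00

1 February 2017 is a Wednesday, so the first Monday is February 6 and the fourth is February 27.
1 September 2017 is a Friday, so the first Sunday is September 3 and the fourth is September 24.
September 19, 2017 falls between 27 February and 24 September, so daylight saving is in effect and Fenos Prefecture is at UTC+09:00.
03:00 local − 9h = 18:00 UTC (rolling into the previous day, 18 September 2017).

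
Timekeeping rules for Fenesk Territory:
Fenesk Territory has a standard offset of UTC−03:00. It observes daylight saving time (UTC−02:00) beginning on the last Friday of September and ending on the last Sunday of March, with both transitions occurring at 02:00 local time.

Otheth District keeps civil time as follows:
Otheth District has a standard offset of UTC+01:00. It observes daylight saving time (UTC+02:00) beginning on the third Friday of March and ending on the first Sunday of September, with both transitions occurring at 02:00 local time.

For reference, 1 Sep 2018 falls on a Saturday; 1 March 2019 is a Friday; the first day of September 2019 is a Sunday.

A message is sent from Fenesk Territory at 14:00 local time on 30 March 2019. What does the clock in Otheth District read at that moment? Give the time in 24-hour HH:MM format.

1 September 2018 is a Saturday, so Fridays fall on 7, 14, 21, 28; the last is September 28.
1 March 2019 is a Friday, so Sundays fall on 3, 10, 17, 24, 31; the last is March 31.
Daylight saving runs 28 September 2018 – 31 March 2019; 30 March 2019 is inside that window, so Fenesk Territory is at UTC−02:00.
14:00 Fenesk Territory + 2h = 16:00 UTC.
1 March 2019 is a Friday, so the first Friday is March 1 and the third is March 15.
1 September 2019 is a Sunday, so the first Sunday is September 1.
At the standard offset (UTC+01:00), 16:00 UTC + 1h = 17:00 Otheth District standard time.
The standard-time date in Otheth District, 30 March 2019, falls between 15 March and 1 September, so daylight saving is in effect and Otheth District is at UTC+02:00.
16:00 UTC + 2h = 18:00 Otheth District.

18:00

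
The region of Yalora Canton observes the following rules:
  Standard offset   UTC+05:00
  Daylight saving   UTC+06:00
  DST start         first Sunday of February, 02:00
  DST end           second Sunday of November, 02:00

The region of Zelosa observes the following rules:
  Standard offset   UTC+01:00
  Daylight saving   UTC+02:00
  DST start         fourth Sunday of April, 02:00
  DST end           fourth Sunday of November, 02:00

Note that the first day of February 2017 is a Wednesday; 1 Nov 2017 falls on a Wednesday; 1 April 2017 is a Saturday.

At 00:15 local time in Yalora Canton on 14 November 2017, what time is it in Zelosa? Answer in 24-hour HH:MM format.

21:15

1 February 2017 is a Wednesday, so the first Sunday is February 5.
1 November 2017 is a Wednesday, so the first Sunday is November 5 and the second is November 12.
Daylight saving runs 5 February – 12 November; 14 November 2017 is outside that window, so Yalora Canton is on standard time at UTC+05:00.
00:15 Yalora Canton − 5h = 19:15 UTC (rolling into the previous day, 13 November 2017).
1 April 2017 is a Saturday, so the first Sunday is April 2 and the fourth is April 23.
1 November 2017 is a Wednesday, so the first Sunday is November 5 and the fourth is November 26.
At the standard offset (UTC+01:00), 19:15 UTC + 1h = 20:15 Zelosa standard time.
Daylight saving runs 23 April – 26 November; the standard-time date in Zelosa, 13 November 2017, is inside that window, so Zelosa is at UTC+02:00.
19:15 UTC + 2h = 21:15 Zelosa.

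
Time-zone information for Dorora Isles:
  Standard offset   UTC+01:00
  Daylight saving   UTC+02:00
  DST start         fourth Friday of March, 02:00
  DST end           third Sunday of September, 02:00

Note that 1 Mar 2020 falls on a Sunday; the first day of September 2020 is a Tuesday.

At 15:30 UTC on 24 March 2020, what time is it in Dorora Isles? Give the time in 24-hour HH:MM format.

1 March 2020 is a Sunday, so the first Friday is March 6 and the fourth is March 27.
1 September 2020 is a Tuesday, so the first Sunday is September 6 and the third is September 20.
At the standard offset (UTC+01:00), 15:30 UTC + 1h = 16:30 Dorora Isles standard time.
Daylight saving runs 27 March – 20 September; the standard-time date in Dorora Isles, 24 March 2020, is outside that window, so Dorora Isles is on standard time at UTC+01:00.
15:30 UTC + 1h = 16:30 local.

16:30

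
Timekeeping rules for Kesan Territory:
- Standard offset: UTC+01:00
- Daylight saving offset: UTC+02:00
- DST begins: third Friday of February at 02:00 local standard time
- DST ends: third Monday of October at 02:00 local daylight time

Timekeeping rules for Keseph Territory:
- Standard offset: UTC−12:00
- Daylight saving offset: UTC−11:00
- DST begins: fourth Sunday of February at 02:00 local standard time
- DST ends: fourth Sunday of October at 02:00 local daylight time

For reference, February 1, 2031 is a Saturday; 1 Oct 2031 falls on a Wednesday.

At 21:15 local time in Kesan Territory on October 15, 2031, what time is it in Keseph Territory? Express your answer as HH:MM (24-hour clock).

1 February 2031 is a Saturday, so the first Friday is February 7 and the third is February 21.
1 October 2031 is a Wednesday, so the first Monday is October 6 and the third is October 20.
Daylight saving runs 21 February – 20 October; October 15, 2031 is inside that window, so Kesan Territory is at UTC+02:00.
21:15 Kesan Territory − 2h = 19:15 UTC.
1 February 2031 is a Saturday, so the first Sunday is February 2 and the fourth is February 23.
1 October 2031 is a Wednesday, so the first Sunday is October 5 and the fourth is October 26.
At the standard offset (UTC−12:00), 19:15 UTC − 12h = 07:15 Keseph Territory standard time.
The standard-time date in Keseph Territory, October 15, 2031, lies within the daylight-saving period (23 February – 26 October), so Keseph Territory is on daylight time, UTC−11:00.
19:15 UTC − 11h = 08:15 Keseph Territory.

08:15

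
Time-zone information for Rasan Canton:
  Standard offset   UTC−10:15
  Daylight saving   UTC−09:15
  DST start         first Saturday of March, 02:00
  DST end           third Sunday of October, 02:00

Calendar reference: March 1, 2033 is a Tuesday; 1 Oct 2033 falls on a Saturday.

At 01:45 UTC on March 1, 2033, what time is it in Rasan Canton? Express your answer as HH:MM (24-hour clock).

15:30

1 March 2033 is a Tuesday, so the first Saturday is March 5.
1 October 2033 is a Saturday, so the first Sunday is October 2 and the third is October 16.
At the standard offset (UTC−10:15), 01:45 UTC − 10h15m = 15:30 Rasan Canton standard time (rolling into the previous day, 28 February 2033).
The standard-time date in Rasan Canton, February 28, 2033, is outside the daylight-saving period (5 March – 16 October), so Rasan Canton is on standard time, UTC−10:15.
01:45 UTC − 10h15m = 15:30 local (rolling into the previous day, 28 February 2033).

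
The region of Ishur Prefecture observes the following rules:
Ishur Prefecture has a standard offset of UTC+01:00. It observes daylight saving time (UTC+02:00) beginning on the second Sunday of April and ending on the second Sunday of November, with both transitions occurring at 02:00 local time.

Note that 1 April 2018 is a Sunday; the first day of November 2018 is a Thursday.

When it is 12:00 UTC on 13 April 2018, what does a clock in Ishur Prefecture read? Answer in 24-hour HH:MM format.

14:00

1 April 2018 is a Sunday, so the first Sunday is April 1 and the second is April 8.
1 November 2018 is a Thursday, so the first Sunday is November 4 and the second is November 11.
At the standard offset (UTC+01:00), 12:00 UTC + 1h = 13:00 Ishur Prefecture standard time.
The standard-time date in Ishur Prefecture, 13 April 2018, falls between 8 April and 11 November, so daylight saving is in effect and Ishur Prefecture is at UTC+02:00.
12:00 UTC + 2h = 14:00 local.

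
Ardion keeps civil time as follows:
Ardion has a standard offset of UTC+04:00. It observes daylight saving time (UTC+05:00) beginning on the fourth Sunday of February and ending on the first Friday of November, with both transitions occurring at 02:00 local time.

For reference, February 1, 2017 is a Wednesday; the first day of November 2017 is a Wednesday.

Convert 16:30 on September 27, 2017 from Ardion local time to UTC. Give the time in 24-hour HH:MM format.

1 February 2017 is a Wednesday, so the first Sunday is February 5 and the fourth is February 26.
1 November 2017 is a Wednesday, so the first Friday is November 3.
Daylight saving runs 26 February – 3 November; September 27, 2017 is inside that window, so Ardion is at UTC+05:00.
16:30 local − 5h = 11:30 UTC.

11:30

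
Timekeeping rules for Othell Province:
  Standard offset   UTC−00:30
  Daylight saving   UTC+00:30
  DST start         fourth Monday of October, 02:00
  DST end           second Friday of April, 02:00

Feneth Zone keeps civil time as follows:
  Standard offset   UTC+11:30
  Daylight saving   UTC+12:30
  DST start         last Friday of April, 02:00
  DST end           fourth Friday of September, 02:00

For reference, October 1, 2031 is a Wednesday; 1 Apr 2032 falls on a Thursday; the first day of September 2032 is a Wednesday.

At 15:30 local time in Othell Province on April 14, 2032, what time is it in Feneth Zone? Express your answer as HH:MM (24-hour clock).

1 October 2031 is a Wednesday, so the first Monday is October 6 and the fourth is October 27.
1 April 2032 is a Thursday, so the first Friday is April 2 and the second is April 9.
Daylight saving runs 27 October 2031 – 9 April 2032; April 14, 2032 is outside that window, so Othell Province is on standard time at UTC−00:30.
15:30 Othell Province + 0h30m = 16:00 UTC.
1 April 2032 is a Thursday, so Fridays fall on 2, 9, 16, 23, 30; the last is April 30.
1 September 2032 is a Wednesday, so the first Friday is September 3 and the fourth is September 24.
At the standard offset (UTC+11:30), 16:00 UTC + 11h30m = 03:30 Feneth Zone standard time (rolling into the next day, 15 April 2032).
The standard-time date in Feneth Zone, April 15, 2032, does not fall between 30 April and 24 September, so daylight saving is not in effect and Feneth Zone is at UTC+11:30.
16:00 UTC + 11h30m = 03:30 Feneth Zone (rolling into the next day, 15 April 2032).

03:30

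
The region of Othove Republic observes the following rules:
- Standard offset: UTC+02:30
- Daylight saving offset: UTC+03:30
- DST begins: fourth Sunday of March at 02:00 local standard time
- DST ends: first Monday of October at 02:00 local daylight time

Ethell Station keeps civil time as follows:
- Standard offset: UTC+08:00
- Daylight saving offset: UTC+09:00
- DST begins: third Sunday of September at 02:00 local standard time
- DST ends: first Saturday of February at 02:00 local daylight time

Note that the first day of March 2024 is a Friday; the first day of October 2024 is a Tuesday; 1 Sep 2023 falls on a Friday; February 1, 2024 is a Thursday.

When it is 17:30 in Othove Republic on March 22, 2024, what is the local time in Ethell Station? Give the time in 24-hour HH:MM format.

1 March 2024 is a Friday, so the first Sunday is March 3 and the fourth is March 24.
1 October 2024 is a Tuesday, so the first Monday is October 7.
March 22, 2024 does not fall between 24 March and 7 October, so daylight saving is not in effect and Othove Republic is at UTC+02:30.
17:30 Othove Republic − 2h30m = 15:00 UTC.
1 September 2023 is a Friday, so the first Sunday is September 3 and the third is September 17.
1 February 2024 is a Thursday, so the first Saturday is February 3.
At the standard offset (UTC+08:00), 15:00 UTC + 8h = 23:00 Ethell Station standard time.
Daylight saving runs 17 September 2023 – 3 February 2024; the standard-time date in Ethell Station, March 22, 2024, is outside that window, so Ethell Station is on standard time at UTC+08:00.
15:00 UTC + 8h = 23:00 Ethell Station.

23:00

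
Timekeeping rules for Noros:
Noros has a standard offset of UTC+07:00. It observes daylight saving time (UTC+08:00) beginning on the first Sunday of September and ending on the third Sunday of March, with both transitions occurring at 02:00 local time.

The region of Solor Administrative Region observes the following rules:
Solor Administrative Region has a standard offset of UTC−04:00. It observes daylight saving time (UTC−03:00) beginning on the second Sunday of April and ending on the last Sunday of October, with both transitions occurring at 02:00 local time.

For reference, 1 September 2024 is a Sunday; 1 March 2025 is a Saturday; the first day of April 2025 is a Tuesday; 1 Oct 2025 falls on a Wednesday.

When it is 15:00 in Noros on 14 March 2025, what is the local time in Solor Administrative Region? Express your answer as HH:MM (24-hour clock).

1 September 2024 is a Sunday, so the first Sunday is September 1.
1 March 2025 is a Saturday, so the first Sunday is March 2 and the third is March 16.
14 March 2025 lies within the daylight-saving period (1 September 2024 – 16 March 2025), so Noros is on daylight time, UTC+08:00.
15:00 Noros − 8h = 07:00 UTC.
1 April 2025 is a Tuesday, so the first Sunday is April 6 and the second is April 13.
1 October 2025 is a Wednesday, so Sundays fall on 5, 12, 19, 26; the last is October 26.
At the standard offset (UTC−04:00), 07:00 UTC − 4h = 03:00 Solor Administrative Region standard time.
The standard-time date in Solor Administrative Region, 14 March 2025, does not fall between 13 April and 26 October, so daylight saving is not in effect and Solor Administrative Region is at UTC−04:00.
07:00 UTC − 4h = 03:00 Solor Administrative Region.

03:00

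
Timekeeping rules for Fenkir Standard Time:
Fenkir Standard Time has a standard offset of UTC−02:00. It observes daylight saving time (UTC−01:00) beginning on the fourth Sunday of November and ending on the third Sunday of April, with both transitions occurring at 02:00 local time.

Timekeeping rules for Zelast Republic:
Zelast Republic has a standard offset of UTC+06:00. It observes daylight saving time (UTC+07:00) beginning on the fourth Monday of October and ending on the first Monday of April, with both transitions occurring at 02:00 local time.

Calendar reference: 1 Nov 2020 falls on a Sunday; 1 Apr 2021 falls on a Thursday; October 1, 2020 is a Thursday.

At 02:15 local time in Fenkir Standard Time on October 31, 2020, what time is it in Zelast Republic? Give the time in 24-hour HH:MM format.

11:15

1 November 2020 is a Sunday, so the first Sunday is November 1 and the fourth is November 22.
1 April 2021 is a Thursday, so the first Sunday is April 4 and the third is April 18.
Daylight saving runs 22 November 2020 – 18 April 2021; October 31, 2020 is outside that window, so Fenkir Standard Time is on standard time at UTC−02:00.
02:15 Fenkir Standard Time + 2h = 04:15 UTC.
1 October 2020 is a Thursday, so the first Monday is October 5 and the fourth is October 26.
1 April 2021 is a Thursday, so the first Monday is April 5.
At the standard offset (UTC+06:00), 04:15 UTC + 6h = 10:15 Zelast Republic standard time.
The standard-time date in Zelast Republic, October 31, 2020, lies within the daylight-saving period (26 October 2020 – 5 April 2021), so Zelast Republic is on daylight time, UTC+07:00.
04:15 UTC + 7h = 11:15 Zelast Republic.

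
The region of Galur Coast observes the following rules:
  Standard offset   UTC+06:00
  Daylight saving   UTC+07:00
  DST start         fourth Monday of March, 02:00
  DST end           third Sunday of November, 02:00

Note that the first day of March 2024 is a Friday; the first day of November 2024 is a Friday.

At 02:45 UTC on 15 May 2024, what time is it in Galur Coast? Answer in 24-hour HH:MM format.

09:45

1 March 2024 is a Friday, so the first Monday is March 4 and the fourth is March 25.
1 November 2024 is a Friday, so the first Sunday is November 3 and the third is November 17.
At the standard offset (UTC+06:00), 02:45 UTC + 6h = 08:45 Galur Coast standard time.
The standard-time date in Galur Coast, 15 May 2024, falls between 25 March and 17 November, so daylight saving is in effect and Galur Coast is at UTC+07:00.
02:45 UTC + 7h = 09:45 local.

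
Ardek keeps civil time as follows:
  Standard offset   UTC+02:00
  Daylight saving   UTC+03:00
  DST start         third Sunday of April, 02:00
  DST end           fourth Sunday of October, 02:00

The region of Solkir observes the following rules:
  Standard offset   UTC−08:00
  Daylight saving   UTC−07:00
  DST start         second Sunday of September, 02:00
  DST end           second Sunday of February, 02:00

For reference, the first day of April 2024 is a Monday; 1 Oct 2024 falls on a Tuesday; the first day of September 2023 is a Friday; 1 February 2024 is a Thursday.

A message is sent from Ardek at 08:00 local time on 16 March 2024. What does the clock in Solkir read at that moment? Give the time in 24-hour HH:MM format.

22:00

1 April 2024 is a Monday, so the first Sunday is April 7 and the third is April 21.
1 October 2024 is a Tuesday, so the first Sunday is October 6 and the fourth is October 27.
16 March 2024 is outside the daylight-saving period (21 April – 27 October), so Ardek is on standard time, UTC+02:00.
08:00 Ardek − 2h = 06:00 UTC.
1 September 2023 is a Friday, so the first Sunday is September 3 and the second is September 10.
1 February 2024 is a Thursday, so the first Sunday is February 4 and the second is February 11.
At the standard offset (UTC−08:00), 06:00 UTC − 8h = 22:00 Solkir standard time (rolling into the previous day, 15 March 2024).
Daylight saving runs 10 September 2023 – 11 February 2024; the standard-time date in Solkir, 15 March 2024, is outside that window, so Solkir is on standard time at UTC−08:00.
06:00 UTC − 8h = 22:00 Solkir (rolling into the previous day, 15 March 2024).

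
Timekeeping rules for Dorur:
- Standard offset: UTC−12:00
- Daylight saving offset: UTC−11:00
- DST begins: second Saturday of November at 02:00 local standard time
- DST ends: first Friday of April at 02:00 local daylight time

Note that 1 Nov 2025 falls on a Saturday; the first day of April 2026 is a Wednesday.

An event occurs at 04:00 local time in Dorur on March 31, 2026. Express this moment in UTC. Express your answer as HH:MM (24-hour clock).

1 November 2025 is a Saturday, so the first Saturday is November 1 and the second is November 8.
1 April 2026 is a Wednesday, so the first Friday is April 3.
March 31, 2026 falls between 8 November 2025 and 3 April 2026, so daylight saving is in effect and Dorur is at UTC−11:00.
04:00 local + 11h = 15:00 UTC.

15:00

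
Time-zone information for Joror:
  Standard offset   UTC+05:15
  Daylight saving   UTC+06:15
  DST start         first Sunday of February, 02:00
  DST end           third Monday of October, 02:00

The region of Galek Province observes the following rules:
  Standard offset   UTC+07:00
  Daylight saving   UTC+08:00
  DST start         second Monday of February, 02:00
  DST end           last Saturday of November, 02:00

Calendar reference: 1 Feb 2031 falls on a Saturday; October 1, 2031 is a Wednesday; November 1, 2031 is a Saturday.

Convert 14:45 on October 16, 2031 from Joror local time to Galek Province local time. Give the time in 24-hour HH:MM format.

1 February 2031 is a Saturday, so the first Sunday is February 2.
1 October 2031 is a Wednesday, so the first Monday is October 6 and the third is October 20.
October 16, 2031 lies within the daylight-saving period (2 February – 20 October), so Joror is on daylight time, UTC+06:15.
14:45 Joror − 6h15m = 08:30 UTC.
1 February 2031 is a Saturday, so the first Monday is February 3 and the second is February 10.
1 November 2031 is a Saturday, so Saturdays fall on 1, 8, 15, 22, 29; the last is November 29.
At the standard offset (UTC+07:00), 08:30 UTC + 7h = 15:30 Galek Province standard time.
The standard-time date in Galek Province, October 16, 2031, lies within the daylight-saving period (10 February – 29 November), so Galek Province is on daylight time, UTC+08:00.
08:30 UTC + 8h = 16:30 Galek Province.

16:30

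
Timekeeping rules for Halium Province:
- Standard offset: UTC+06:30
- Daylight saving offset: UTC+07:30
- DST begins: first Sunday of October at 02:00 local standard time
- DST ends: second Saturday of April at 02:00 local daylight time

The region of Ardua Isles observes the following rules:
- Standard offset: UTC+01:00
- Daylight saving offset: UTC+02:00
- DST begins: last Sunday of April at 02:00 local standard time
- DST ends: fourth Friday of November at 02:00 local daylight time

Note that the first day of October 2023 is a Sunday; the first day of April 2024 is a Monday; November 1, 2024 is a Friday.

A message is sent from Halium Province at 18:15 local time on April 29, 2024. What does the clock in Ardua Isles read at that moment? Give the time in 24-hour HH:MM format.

13:45

1 October 2023 is a Sunday, so the first Sunday is October 1.
1 April 2024 is a Monday, so the first Saturday is April 6 and the second is April 13.
April 29, 2024 does not fall between 1 October 2023 and 13 April 2024, so daylight saving is not in effect and Halium Province is at UTC+06:30.
18:15 Halium Province − 6h30m = 11:45 UTC.
1 April 2024 is a Monday, so Sundays fall on 7, 14, 21, 28; the last is April 28.
1 November 2024 is a Friday, so the first Friday is November 1 and the fourth is November 22.
At the standard offset (UTC+01:00), 11:45 UTC + 1h = 12:45 Ardua Isles standard time.
Daylight saving runs 28 April – 22 November; the standard-time date in Ardua Isles, April 29, 2024, is inside that window, so Ardua Isles is at UTC+02:00.
11:45 UTC + 2h = 13:45 Ardua Isles.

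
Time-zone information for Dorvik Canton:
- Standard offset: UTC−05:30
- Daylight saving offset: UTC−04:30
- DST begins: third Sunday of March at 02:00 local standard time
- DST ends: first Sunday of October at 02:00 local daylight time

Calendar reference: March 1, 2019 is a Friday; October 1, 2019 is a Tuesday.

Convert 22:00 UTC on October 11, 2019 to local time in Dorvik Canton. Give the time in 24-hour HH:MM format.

16:30

1 March 2019 is a Friday, so the first Sunday is March 3 and the third is March 17.
1 October 2019 is a Tuesday, so the first Sunday is October 6.
At the standard offset (UTC−05:30), 22:00 UTC − 5h30m = 16:30 Dorvik Canton standard time.
Daylight saving runs 17 March – 6 October; the standard-time date in Dorvik Canton, October 11, 2019, is outside that window, so Dorvik Canton is on standard time at UTC−05:30.
22:00 UTC − 5h30m = 16:30 local.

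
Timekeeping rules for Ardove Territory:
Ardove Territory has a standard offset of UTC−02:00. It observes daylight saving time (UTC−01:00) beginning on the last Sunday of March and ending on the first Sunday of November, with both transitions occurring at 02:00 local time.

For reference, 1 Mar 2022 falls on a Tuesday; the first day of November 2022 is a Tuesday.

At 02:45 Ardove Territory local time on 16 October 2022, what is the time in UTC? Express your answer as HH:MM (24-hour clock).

1 March 2022 is a Tuesday, so Sundays fall on 6, 13, 20, 27; the last is March 27.
1 November 2022 is a Tuesday, so the first Sunday is November 6.
16 October 2022 falls between 27 March and 6 November, so daylight saving is in effect and Ardove Territory is at UTC−01:00.
02:45 local + 1h = 03:45 UTC.

03:45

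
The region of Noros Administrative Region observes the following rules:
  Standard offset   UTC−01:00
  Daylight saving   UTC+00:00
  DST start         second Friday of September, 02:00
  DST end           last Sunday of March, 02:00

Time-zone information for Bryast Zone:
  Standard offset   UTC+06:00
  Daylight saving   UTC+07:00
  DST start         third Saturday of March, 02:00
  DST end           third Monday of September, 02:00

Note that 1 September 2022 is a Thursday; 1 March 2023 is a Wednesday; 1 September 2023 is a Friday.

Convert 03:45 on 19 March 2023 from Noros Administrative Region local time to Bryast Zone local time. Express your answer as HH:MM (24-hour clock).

10:45

1 September 2022 is a Thursday, so the first Friday is September 2 and the second is September 9.
1 March 2023 is a Wednesday, so Sundays fall on 5, 12, 19, 26; the last is March 26.
Daylight saving runs 9 September 2022 – 26 March 2023; 19 March 2023 is inside that window, so Noros Administrative Region is at UTC+00:00.
03:45 Noros Administrative Region − 0h = 03:45 UTC.
1 March 2023 is a Wednesday, so the first Saturday is March 4 and the third is March 18.
1 September 2023 is a Friday, so the first Monday is September 4 and the third is September 18.
At the standard offset (UTC+06:00), 03:45 UTC + 6h = 09:45 Bryast Zone standard time.
Daylight saving runs 18 March – 18 September; the standard-time date in Bryast Zone, 19 March 2023, is inside that window, so Bryast Zone is at UTC+07:00.
03:45 UTC + 7h = 10:45 Bryast Zone.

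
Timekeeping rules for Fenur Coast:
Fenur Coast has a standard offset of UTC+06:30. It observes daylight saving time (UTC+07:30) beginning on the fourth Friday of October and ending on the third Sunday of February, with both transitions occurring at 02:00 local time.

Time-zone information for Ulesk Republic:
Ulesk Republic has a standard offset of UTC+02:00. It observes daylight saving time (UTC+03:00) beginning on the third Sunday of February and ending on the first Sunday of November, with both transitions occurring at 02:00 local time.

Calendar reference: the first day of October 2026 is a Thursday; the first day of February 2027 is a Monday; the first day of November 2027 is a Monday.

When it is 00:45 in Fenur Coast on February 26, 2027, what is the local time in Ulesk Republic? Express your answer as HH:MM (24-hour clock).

1 October 2026 is a Thursday, so the first Friday is October 2 and the fourth is October 23.
1 February 2027 is a Monday, so the first Sunday is February 7 and the third is February 21.
Daylight saving runs 23 October 2026 – 21 February 2027; February 26, 2027 is outside that window, so Fenur Coast is on standard time at UTC+06:30.
00:45 Fenur Coast − 6h30m = 18:15 UTC (rolling into the previous day, 25 February 2027).
1 February 2027 is a Monday, so the first Sunday is February 7 and the third is February 21.
1 November 2027 is a Monday, so the first Sunday is November 7.
At the standard offset (UTC+02:00), 18:15 UTC + 2h = 20:15 Ulesk Republic standard time.
The standard-time date in Ulesk Republic, February 25, 2027, falls between 21 February and 7 November, so daylight saving is in effect and Ulesk Republic is at UTC+03:00.
18:15 UTC + 3h = 21:15 Ulesk Republic.

21:15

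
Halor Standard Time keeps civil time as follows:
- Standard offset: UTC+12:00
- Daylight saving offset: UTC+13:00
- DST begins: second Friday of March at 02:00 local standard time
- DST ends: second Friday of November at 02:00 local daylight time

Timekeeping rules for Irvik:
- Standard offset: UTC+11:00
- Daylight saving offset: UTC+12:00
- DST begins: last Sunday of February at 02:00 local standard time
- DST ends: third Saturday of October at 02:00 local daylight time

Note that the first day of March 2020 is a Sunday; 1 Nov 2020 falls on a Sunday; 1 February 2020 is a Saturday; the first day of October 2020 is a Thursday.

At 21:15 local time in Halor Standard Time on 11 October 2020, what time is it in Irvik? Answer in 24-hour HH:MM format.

1 March 2020 is a Sunday, so the first Friday is March 6 and the second is March 13.
1 November 2020 is a Sunday, so the first Friday is November 6 and the second is November 13.
11 October 2020 falls between 13 March and 13 November, so daylight saving is in effect and Halor Standard Time is at UTC+13:00.
21:15 Halor Standard Time − 13h = 08:15 UTC.
1 February 2020 is a Saturday, so Sundays fall on 2, 9, 16, 23; the last is February 23.
1 October 2020 is a Thursday, so the first Saturday is October 3 and the third is October 17.
At the standard offset (UTC+11:00), 08:15 UTC + 11h = 19:15 Irvik standard time.
The standard-time date in Irvik, 11 October 2020, falls between 23 February and 17 October, so daylight saving is in effect and Irvik is at UTC+12:00.
08:15 UTC + 12h = 20:15 Irvik.

20:15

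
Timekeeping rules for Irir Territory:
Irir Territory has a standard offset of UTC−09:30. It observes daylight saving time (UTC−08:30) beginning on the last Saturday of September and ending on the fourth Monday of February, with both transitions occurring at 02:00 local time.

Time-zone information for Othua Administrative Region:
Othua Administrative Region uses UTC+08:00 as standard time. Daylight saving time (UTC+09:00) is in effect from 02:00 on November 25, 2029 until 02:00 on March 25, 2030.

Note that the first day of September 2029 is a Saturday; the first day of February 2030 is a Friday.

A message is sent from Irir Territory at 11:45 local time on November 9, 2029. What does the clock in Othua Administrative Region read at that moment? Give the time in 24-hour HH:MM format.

1 September 2029 is a Saturday, so Saturdays fall on 1, 8, 15, 22, 29; the last is September 29.
1 February 2030 is a Friday, so the first Monday is February 4 and the fourth is February 25.
November 9, 2029 falls between 29 September 2029 and 25 February 2030, so daylight saving is in effect and Irir Territory is at UTC−08:30.
11:45 Irir Territory + 8h30m = 20:15 UTC.
At the standard offset (UTC+08:00), 20:15 UTC + 8h = 04:15 Othua Administrative Region standard time (rolling into the next day, 10 November 2029).
The standard-time date in Othua Administrative Region, November 10, 2029, does not fall between 25 November 2029 and 25 March 2030, so daylight saving is not in effect and Othua Administrative Region is at UTC+08:00.
20:15 UTC + 8h = 04:15 Othua Administrative Region (rolling into the next day, 10 November 2029).

04:15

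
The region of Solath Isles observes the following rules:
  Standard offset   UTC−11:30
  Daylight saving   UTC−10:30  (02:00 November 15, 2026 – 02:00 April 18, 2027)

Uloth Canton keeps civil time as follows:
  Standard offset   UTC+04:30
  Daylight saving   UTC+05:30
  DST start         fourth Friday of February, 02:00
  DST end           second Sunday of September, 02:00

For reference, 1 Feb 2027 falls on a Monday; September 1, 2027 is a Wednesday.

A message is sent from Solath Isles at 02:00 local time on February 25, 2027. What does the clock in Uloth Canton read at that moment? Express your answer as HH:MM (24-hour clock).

February 25, 2027 falls between 15 November 2026 and 18 April 2027, so daylight saving is in effect and Solath Isles is at UTC−10:30.
02:00 Solath Isles + 10h30m = 12:30 UTC.
1 February 2027 is a Monday, so the first Friday is February 5 and the fourth is February 26.
1 September 2027 is a Wednesday, so the first Sunday is September 5 and the second is September 12.
At the standard offset (UTC+04:30), 12:30 UTC + 4h30m = 17:00 Uloth Canton standard time.
Daylight saving runs 26 February – 12 September; the standard-time date in Uloth Canton, February 25, 2027, is outside that window, so Uloth Canton is on standard time at UTC+04:30.
12:30 UTC + 4h30m = 17:00 Uloth Canton.

17:00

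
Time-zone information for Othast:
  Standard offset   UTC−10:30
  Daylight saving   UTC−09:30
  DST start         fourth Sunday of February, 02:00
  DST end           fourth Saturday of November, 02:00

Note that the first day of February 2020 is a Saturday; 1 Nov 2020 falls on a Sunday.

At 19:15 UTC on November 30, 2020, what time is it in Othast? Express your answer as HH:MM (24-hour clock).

1 February 2020 is a Saturday, so the first Sunday is February 2 and the fourth is February 23.
1 November 2020 is a Sunday, so the first Saturday is November 7 and the fourth is November 28.
At the standard offset (UTC−10:30), 19:15 UTC − 10h30m = 08:45 Othast standard time.
Daylight saving runs 23 February – 28 November; the standard-time date in Othast, November 30, 2020, is outside that window, so Othast is on standard time at UTC−10:30.
19:15 UTC − 10h30m = 08:45 local.

08:45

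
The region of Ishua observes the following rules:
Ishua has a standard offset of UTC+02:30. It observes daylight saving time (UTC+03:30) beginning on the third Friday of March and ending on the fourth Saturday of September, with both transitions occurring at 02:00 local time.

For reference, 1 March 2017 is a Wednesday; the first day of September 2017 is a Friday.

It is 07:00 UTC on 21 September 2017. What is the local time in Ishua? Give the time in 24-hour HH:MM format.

10:30

1 March 2017 is a Wednesday, so the first Friday is March 3 and the third is March 17.
1 September 2017 is a Friday, so the first Saturday is September 2 and the fourth is September 23.
At the standard offset (UTC+02:30), 07:00 UTC + 2h30m = 09:30 Ishua standard time.
The standard-time date in Ishua, 21 September 2017, lies within the daylight-saving period (17 March – 23 September), so Ishua is on daylight time, UTC+03:30.
07:00 UTC + 3h30m = 10:30 local.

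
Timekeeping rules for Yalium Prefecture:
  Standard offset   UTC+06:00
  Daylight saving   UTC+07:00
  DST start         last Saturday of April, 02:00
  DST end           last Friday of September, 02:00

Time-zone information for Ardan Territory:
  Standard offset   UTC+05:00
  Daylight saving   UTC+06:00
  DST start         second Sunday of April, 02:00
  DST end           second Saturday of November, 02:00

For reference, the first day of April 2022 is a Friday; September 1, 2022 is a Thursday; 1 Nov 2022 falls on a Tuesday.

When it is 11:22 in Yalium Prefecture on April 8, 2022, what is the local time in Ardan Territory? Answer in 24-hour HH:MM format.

10:22

1 April 2022 is a Friday, so Saturdays fall on 2, 9, 16, 23, 30; the last is April 30.
1 September 2022 is a Thursday, so Fridays fall on 2, 9, 16, 23, 30; the last is September 30.
April 8, 2022 is outside the daylight-saving period (30 April – 30 September), so Yalium Prefecture is on standard time, UTC+06:00.
11:22 Yalium Prefecture − 6h = 05:22 UTC.
1 April 2022 is a Friday, so the first Sunday is April 3 and the second is April 10.
1 November 2022 is a Tuesday, so the first Saturday is November 5 and the second is November 12.
At the standard offset (UTC+05:00), 05:22 UTC + 5h = 10:22 Ardan Territory standard time.
The standard-time date in Ardan Territory, April 8, 2022, is outside the daylight-saving period (10 April – 12 November), so Ardan Territory is on standard time, UTC+05:00.
05:22 UTC + 5h = 10:22 Ardan Territory.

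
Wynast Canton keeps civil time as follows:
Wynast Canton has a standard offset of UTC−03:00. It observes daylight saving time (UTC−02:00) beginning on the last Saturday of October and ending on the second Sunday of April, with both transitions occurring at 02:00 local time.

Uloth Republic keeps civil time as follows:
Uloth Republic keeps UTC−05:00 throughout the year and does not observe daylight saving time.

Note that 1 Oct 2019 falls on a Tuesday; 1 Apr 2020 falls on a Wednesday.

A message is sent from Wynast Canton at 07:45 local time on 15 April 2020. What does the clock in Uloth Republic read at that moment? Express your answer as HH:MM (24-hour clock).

1 October 2019 is a Tuesday, so Saturdays fall on 5, 12, 19, 26; the last is October 26.
1 April 2020 is a Wednesday, so the first Sunday is April 5 and the second is April 12.
Daylight saving runs 26 October 2019 – 12 April 2020; 15 April 2020 is outside that window, so Wynast Canton is on standard time at UTC−03:00.
07:45 Wynast Canton + 3h = 10:45 UTC.
Uloth Republic stays on UTC−05:00 all year.
10:45 UTC − 5h = 05:45 Uloth Republic.

05:45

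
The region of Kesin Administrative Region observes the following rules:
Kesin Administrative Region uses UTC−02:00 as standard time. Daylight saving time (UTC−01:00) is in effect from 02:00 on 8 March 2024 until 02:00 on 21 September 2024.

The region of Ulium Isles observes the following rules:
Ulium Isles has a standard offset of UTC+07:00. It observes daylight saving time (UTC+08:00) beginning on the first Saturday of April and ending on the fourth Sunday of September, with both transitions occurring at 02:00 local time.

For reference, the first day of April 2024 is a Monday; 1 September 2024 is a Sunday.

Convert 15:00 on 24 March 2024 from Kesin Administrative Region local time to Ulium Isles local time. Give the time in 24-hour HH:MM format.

23:00

24 March 2024 falls between 8 March and 21 September, so daylight saving is in effect and Kesin Administrative Region is at UTC−01:00.
15:00 Kesin Administrative Region + 1h = 16:00 UTC.
1 April 2024 is a Monday, so the first Saturday is April 6.
1 September 2024 is a Sunday, so the first Sunday is September 1 and the fourth is September 22.
At the standard offset (UTC+07:00), 16:00 UTC + 7h = 23:00 Ulium Isles standard time.
The standard-time date in Ulium Isles, 24 March 2024, does not fall between 6 April and 22 September, so daylight saving is not in effect and Ulium Isles is at UTC+07:00.
16:00 UTC + 7h = 23:00 Ulium Isles.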